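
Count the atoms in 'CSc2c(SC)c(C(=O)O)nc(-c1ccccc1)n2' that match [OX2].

1

Check the 19 heavy atoms by environment: 2× n (aromatic, X2) → no; 10× c (aromatic, X3) → no; 2× S (X2) → no; 2× C (X4) → no; 1× C (X3) → no; 1× O (X1) → no; 1× O (X2) → match.
That gives 1 matching atom.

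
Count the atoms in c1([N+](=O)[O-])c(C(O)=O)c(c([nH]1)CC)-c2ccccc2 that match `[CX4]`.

2

Check the 19 heavy atoms by environment: 1× n (aromatic, X3) → no; 10× c (aromatic, X3) → no; 2× C (X4) → match; 1× C (X3) → no; 2× O (X1) → no; 1× O (X2) → no; 1× N (charge +1, X3) → no; 1× O (charge -1, X1) → no.
That gives 2 matching atoms.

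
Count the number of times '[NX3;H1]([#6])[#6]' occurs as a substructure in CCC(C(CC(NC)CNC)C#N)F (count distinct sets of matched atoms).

2

[NX3;H1]([#6])[#6] is the SMARTS for a secondary amine: a trivalent nitrogen with one H, bonded to two carbons.
The molecule carries 2 separate instances of an N-methylamino group (-NHCH3) meeting every constraint; each maps to a distinct set of atoms, giving 2 matches.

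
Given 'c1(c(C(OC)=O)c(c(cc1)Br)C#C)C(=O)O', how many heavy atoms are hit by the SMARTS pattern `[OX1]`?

The query [OX1] means: aliphatic oxygen with one total connection — typically a carbonyl =O or an oxide.
Check the 16 heavy atoms by environment: 6× c (aromatic, X3) → no; 2× C (X3) → no; 2× O (X1) → match; 2× O (X2) → no; 1× Br (X1) → no; 2× C (X2) → no; 1× C (X4) → no.
That gives 2 matching atoms.

2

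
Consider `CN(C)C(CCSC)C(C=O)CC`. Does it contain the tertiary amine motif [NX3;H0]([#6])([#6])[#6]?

The pattern [NX3;H0]([#6])([#6])[#6] describes a trivalent nitrogen with no H, bonded to three carbons — a tertiary amine.
The molecule carries a dimethylamino group (-N(CH3)2), whose atoms satisfy every constraint of the query, so the pattern matches.

Yes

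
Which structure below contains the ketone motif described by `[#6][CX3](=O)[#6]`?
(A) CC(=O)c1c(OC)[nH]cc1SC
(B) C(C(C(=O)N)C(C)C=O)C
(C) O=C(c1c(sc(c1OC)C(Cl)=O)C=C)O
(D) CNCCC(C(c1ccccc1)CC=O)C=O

[#6][CX3](=O)[#6] describes a carbonyl carbon (no H) flanked by two carbons (a ketone).
(A) contains an acetyl/ketone group (-C(=O)CH3), which satisfies every atom and bond constraint.
(B) has a primary amide (-C(=O)NH2) but one neighbour of the carbonyl carbon is N, not C.
(C) has a carboxylic acid group (-C(=O)OH) but one neighbour of the carbonyl carbon is O, not C.
(D) has an aldehyde (-CHO) but the carbonyl carbon has H1, so it is not flanked by two carbons.
So the answer is (A).

A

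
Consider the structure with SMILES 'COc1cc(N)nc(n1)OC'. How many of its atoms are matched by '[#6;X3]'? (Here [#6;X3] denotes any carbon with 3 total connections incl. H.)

The query [#6;X3] means: any carbon (aromatic or not) with three total connections.
Check the 11 heavy atoms by environment: 2× n (aromatic, X2) → no; 4× c (aromatic, X3) → match; 1× N (X3) → no; 2× O (X2) → no; 2× C (X4) → no.
That gives 4 matching atoms.

4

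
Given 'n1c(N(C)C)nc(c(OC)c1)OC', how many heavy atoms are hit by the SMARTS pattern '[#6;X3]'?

4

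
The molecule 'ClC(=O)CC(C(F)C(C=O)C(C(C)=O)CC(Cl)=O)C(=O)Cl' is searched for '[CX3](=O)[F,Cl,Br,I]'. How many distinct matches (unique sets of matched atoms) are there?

3

[CX3](=O)[F,Cl,Br,I] is the SMARTS for an acyl halide: a carbonyl carbon bonded to a halogen.
The molecule carries 3 separate instances of an acyl chloride (-C(=O)Cl) meeting every constraint; each maps to a distinct set of atoms, giving 3 matches.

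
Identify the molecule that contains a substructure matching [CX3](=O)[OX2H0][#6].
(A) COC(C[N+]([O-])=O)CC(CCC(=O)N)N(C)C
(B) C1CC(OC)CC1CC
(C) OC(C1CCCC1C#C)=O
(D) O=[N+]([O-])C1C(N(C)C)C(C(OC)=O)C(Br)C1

[CX3](=O)[OX2H0][#6] describes a carbonyl carbon bonded to an oxygen that is itself bonded to carbon (no H on that O) (an ester).
(A) has a primary amide (-C(=O)NH2) but the carbonyl is bonded to N, not to an O-C linkage.
(B) has a methoxy ether (-OCH3) but the ether oxygen is not adjacent to a C=O carbon.
(C) has a carboxylic acid group (-C(=O)OH) but the singly-bonded O carries H (OX2H1, not H0).
(D) contains a methyl-ester group (-C(=O)OCH3), which satisfies every atom and bond constraint.
So the answer is (D).

D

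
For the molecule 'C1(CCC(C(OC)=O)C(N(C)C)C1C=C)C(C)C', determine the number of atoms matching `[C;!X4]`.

The query [C;!X4] means: aliphatic carbon that does not have four total connections.
Check the 18 heavy atoms by environment: 12× C (X4) → no; 1× N (X3) → no; 3× C (X3) → match; 1× O (X1) → no; 1× O (X2) → no.
That gives 3 matching atoms.

3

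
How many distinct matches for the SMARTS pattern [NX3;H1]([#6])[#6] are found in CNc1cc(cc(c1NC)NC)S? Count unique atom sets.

3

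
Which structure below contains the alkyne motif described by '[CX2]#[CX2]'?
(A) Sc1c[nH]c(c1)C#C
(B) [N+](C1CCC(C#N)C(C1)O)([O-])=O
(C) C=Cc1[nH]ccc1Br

[CX2]#[CX2] describes a carbon-carbon triple bond (an alkyne).
(A) contains an ethynyl group (-C#CH), which satisfies every atom and bond constraint.
(B) has a nitrile (-C#N) but the triple bond is C#N, not C#C.
(C) has a vinyl group (-CH=CH2) but the C=C is a double bond; both carbons are CX3, not CX2.
So the answer is (A).

A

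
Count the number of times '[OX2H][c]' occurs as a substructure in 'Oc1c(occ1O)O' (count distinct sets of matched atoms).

[OX2H][c] is the SMARTS for a phenol: a hydroxyl oxygen attached to an aromatic carbon.
The molecule carries 3 separate instances of a hydroxyl group (-OH) meeting every constraint; each maps to a distinct set of atoms, giving 3 matches.

3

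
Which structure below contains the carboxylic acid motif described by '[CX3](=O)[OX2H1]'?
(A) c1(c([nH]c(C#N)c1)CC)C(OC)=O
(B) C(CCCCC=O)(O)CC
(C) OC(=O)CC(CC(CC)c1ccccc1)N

[CX3](=O)[OX2H1] describes an sp2 carbon double-bonded to O and single-bonded to an -OH oxygen (a carboxylic acid).
(A) has a methyl-ester group (-C(=O)OCH3) but the singly-bonded O has no H (OX2H0, not OX2H1).
(B) has an aldehyde (-CHO) but there is no singly-bonded oxygen on the carbonyl carbon.
(C) contains a carboxylic acid group (-C(=O)OH), which satisfies every atom and bond constraint.
So the answer is (C).

C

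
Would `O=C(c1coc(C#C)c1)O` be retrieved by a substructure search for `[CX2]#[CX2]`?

The pattern [CX2]#[CX2] describes a carbon-carbon triple bond — an alkyne.
The molecule carries an ethynyl group (-C#CH), whose atoms satisfy every constraint of the query, so the pattern matches.

Yes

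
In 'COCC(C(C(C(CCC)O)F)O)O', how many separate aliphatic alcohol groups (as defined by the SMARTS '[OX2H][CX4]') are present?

[OX2H][CX4] is the SMARTS for an aliphatic alcohol: a hydroxyl oxygen bound to an sp3 (X4) carbon.
The molecule carries 3 separate instances of a hydroxyl group (-OH) meeting every constraint; each maps to a distinct set of atoms, giving 3 matches.

3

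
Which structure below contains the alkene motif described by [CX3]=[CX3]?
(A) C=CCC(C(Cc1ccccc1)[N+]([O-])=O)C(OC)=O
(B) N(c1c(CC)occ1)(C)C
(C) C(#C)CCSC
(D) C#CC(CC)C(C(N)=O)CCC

A

[CX3]=[CX3] describes a non-aromatic C=C double bond between two sp2 carbons (an alkene).
(A) contains a vinyl group (-CH=CH2), which satisfies every atom and bond constraint.
(B) has an ethyl group (-CH2CH3) but its C-C bond is a single bond between CX4 carbons, not CX3=CX3.
(C) has an ethynyl group (-C#CH) but the C-C bond is a triple bond, not a double bond.
(D) has an ethynyl group (-C#CH) but the C-C bond is a triple bond, not a double bond.
So the answer is (A).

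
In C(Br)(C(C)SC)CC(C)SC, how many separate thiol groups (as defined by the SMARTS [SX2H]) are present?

0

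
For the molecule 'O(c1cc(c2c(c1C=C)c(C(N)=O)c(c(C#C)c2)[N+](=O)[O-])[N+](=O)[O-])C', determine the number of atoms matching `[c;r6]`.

10

The query [c;r6] means: aromatic carbon that belongs to a six-membered ring.
Check the 25 heavy atoms by environment: 10× c (aromatic, in 6-ring) → match; 6× C (acyclic) → no; 4× O (acyclic) → no; 1× N (acyclic) → no; 2× N (charge +1, acyclic) → no; 2× O (charge -1, acyclic) → no.
That gives 10 matching atoms.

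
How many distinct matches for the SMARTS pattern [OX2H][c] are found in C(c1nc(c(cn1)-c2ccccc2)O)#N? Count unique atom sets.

1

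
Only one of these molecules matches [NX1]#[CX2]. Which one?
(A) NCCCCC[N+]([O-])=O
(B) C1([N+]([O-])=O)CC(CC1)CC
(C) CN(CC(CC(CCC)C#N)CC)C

C

[NX1]#[CX2] describes a nitrogen triple-bonded to a two-connected carbon (a nitrile).
(A) has a primary amino group (-NH2) but the nitrogen is NX3 (three connections), not NX1 triple-bonded.
(B) has a nitro group (-[N+](=O)[O-]) but there is no C#N triple bond.
(C) contains a nitrile (-C#N), which satisfies every atom and bond constraint.
So the answer is (C).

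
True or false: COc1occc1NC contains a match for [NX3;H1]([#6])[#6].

True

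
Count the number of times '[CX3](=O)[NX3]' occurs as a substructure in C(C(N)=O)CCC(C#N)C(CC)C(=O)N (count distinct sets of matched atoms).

2

[CX3](=O)[NX3] is the SMARTS for an amide: a carbonyl carbon bonded to a trivalent nitrogen.
The molecule carries 2 separate instances of a primary amide (-C(=O)NH2) meeting every constraint; each maps to a distinct set of atoms, giving 2 matches.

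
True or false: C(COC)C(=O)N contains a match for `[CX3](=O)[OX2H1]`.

False

The pattern [CX3](=O)[OX2H1] describes an sp2 carbon double-bonded to O and single-bonded to an -OH oxygen — a carboxylic acid.
The closest candidate here is a primary amide (-C(=O)NH2), but the carbonyl is bonded to N, not to an -OH oxygen. No other fragment satisfies the full query, so there is no match.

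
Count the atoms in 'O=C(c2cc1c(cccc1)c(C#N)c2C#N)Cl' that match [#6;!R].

Check the 17 heavy atoms by environment: 10× c (aromatic, in 6-ring) → no; 3× C (acyclic) → match; 2× N (acyclic) → no; 1× O (acyclic) → no; 1× Cl (acyclic) → no.
That gives 3 matching atoms.

3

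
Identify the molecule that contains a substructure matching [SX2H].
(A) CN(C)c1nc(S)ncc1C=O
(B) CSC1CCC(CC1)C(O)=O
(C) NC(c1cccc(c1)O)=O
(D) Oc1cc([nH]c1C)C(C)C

A

[SX2H] describes an aliphatic sulfur with two connections, one being H (a thiol).
(A) contains a thiol (-SH), which satisfies every atom and bond constraint.
(B) has a methylthio ether (-SCH3) but the sulfur has H0 (bonded to two carbons), not H1.
(C) has a hydroxyl group (-OH) but it is an -OH, not an -SH.
(D) has a hydroxyl group (-OH) but it is an -OH, not an -SH.
So the answer is (A).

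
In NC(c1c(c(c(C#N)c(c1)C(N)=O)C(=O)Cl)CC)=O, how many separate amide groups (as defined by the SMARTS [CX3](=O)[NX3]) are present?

2

[CX3](=O)[NX3] is the SMARTS for an amide: a carbonyl carbon bonded to a trivalent nitrogen.
The molecule carries 2 separate instances of a primary amide (-C(=O)NH2) meeting every constraint; each maps to a distinct set of atoms, giving 2 matches.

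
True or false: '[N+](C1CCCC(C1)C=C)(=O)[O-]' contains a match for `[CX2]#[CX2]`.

False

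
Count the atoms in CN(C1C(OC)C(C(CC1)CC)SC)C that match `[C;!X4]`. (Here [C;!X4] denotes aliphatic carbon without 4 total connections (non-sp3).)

The query [C;!X4] means: aliphatic carbon that does not have four total connections.
Check the 15 heavy atoms by environment: 12× C (X4) → no; 1× O (X2) → no; 1× S (X2) → no; 1× N (X3) → no.
No environment satisfies the query, so 0 matching atoms.

0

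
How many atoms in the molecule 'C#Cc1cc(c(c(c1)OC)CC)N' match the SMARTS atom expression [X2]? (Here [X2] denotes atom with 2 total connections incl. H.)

3

The query [X2] means: any atom with exactly two total connections (bonds + H).
Check the 13 heavy atoms by environment: 6× c (aromatic, X3) → no; 1× N (X3) → no; 3× C (X4) → no; 1× O (X2) → match; 2× C (X2) → match.
Summing the matching environments: 1 + 2 = 3 matching atoms.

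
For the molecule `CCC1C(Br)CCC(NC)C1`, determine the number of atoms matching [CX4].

9

Check the 11 heavy atoms by environment: 9× C (X4) → match; 1× Br (X1) → no; 1× N (X3) → no.
That gives 9 matching atoms.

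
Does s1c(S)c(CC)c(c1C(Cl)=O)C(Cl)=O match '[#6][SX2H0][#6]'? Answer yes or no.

No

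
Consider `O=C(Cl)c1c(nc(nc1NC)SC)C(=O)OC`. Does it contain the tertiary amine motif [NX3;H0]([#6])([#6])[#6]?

The pattern [NX3;H0]([#6])([#6])[#6] describes a trivalent nitrogen with no H, bonded to three carbons — a tertiary amine.
The closest candidate here is an N-methylamino group (-NHCH3), but the nitrogen still has one H (H1), not H0. No other fragment satisfies the full query, so there is no match.

No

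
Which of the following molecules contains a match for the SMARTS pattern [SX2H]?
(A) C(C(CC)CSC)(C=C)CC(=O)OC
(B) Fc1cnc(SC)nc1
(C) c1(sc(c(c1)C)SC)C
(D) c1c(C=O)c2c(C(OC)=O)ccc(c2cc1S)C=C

D

[SX2H] describes an aliphatic sulfur with two connections, one being H (a thiol).
(A) has a methylthio ether (-SCH3) but the sulfur has H0 (bonded to two carbons), not H1.
(B) has a methylthio ether (-SCH3) but the sulfur has H0 (bonded to two carbons), not H1.
(C) has a methylthio ether (-SCH3) but the sulfur has H0 (bonded to two carbons), not H1.
(D) contains a thiol (-SH), which satisfies every atom and bond constraint.
So the answer is (D).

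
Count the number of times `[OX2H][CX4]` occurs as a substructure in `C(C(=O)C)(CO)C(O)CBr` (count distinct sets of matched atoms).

[OX2H][CX4] is the SMARTS for an aliphatic alcohol: a hydroxyl oxygen bound to an sp3 (X4) carbon.
The molecule carries 2 separate instances of a hydroxyl group (-OH) meeting every constraint; each maps to a distinct set of atoms, giving 2 matches.

2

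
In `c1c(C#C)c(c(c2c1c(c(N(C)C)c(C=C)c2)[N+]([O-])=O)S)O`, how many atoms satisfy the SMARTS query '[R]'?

10

The query [R] means: R matches any atom that is part of a ring.
Check the 22 heavy atoms by environment: 10× c (aromatic, in 6-ring) → match; 6× C (acyclic) → no; 1× S (acyclic) → no; 1× N (charge +1, acyclic) → no; 1× O (charge -1, acyclic) → no; 2× O (acyclic) → no; 1× N (acyclic) → no.
That gives 10 matching atoms.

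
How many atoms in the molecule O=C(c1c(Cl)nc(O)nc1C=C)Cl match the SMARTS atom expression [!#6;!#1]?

6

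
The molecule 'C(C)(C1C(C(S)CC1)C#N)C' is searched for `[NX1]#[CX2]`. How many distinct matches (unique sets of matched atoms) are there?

[NX1]#[CX2] is the SMARTS for a nitrile: a nitrogen triple-bonded to a two-connected carbon.
Exactly one fragment in the molecule meets all constraints, giving 1 match.

1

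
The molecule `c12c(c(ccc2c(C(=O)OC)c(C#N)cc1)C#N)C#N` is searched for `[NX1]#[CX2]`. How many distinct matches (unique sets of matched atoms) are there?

3

[NX1]#[CX2] is the SMARTS for a nitrile: a nitrogen triple-bonded to a two-connected carbon.
The molecule carries 3 separate instances of a nitrile (-C#N) meeting every constraint; each maps to a distinct set of atoms, giving 3 matches.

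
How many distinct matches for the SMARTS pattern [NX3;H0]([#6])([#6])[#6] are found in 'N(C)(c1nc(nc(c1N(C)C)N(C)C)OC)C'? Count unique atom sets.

3

[NX3;H0]([#6])([#6])[#6] is the SMARTS for a tertiary amine: a trivalent nitrogen with no H, bonded to three carbons.
The molecule carries 3 separate instances of a dimethylamino group (-N(CH3)2) meeting every constraint; each maps to a distinct set of atoms, giving 3 matches.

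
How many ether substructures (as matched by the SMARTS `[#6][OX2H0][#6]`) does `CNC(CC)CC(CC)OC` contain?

1

[#6][OX2H0][#6] is the SMARTS for an ether: an aliphatic oxygen bridging two carbons with no H on the oxygen.
Exactly one fragment in the molecule meets all constraints, giving 1 match.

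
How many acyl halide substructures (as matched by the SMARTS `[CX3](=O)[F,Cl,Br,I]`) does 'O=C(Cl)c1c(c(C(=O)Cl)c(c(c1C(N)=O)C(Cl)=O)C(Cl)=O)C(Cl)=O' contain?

[CX3](=O)[F,Cl,Br,I] is the SMARTS for an acyl halide: a carbonyl carbon bonded to a halogen.
The molecule carries 5 separate instances of an acyl chloride (-C(=O)Cl) meeting every constraint; each maps to a distinct set of atoms, giving 5 matches.

5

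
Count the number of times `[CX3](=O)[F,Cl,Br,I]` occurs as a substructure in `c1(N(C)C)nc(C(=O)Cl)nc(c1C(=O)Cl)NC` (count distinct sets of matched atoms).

2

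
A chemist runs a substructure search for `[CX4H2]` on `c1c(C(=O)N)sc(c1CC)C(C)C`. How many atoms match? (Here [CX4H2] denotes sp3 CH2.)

1

Check the 13 heavy atoms by environment: 1× s (aromatic, H0, X2) → no; 3× c (aromatic, H0, X3) → no; 1× c (aromatic, H1, X3) → no; 1× C (H0, X3) → no; 1× O (H0, X1) → no; 1× N (H2, X3) → no; 1× C (H1, X4) → no; 3× C (H3, X4) → no; 1× C (H2, X4) → match.
That gives 1 matching atom.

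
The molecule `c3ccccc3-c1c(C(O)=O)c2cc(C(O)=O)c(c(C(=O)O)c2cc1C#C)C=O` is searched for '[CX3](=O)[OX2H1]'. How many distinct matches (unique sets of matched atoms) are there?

3

[CX3](=O)[OX2H1] is the SMARTS for a carboxylic acid: an sp2 carbon double-bonded to O and single-bonded to an -OH oxygen.
The molecule carries 3 separate instances of a carboxylic acid group (-C(=O)OH) meeting every constraint; each maps to a distinct set of atoms, giving 3 matches.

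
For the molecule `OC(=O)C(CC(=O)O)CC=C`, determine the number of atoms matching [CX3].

4

Check the 11 heavy atoms by environment: 3× C (X4) → no; 4× C (X3) → match; 2× O (X1) → no; 2× O (X2) → no.
That gives 4 matching atoms.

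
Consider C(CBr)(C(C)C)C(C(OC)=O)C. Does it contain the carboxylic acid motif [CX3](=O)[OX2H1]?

The pattern [CX3](=O)[OX2H1] describes an sp2 carbon double-bonded to O and single-bonded to an -OH oxygen — a carboxylic acid.
The closest candidate here is a methyl-ester group (-C(=O)OCH3), but the singly-bonded O has no H (OX2H0, not OX2H1). No other fragment satisfies the full query, so there is no match.

No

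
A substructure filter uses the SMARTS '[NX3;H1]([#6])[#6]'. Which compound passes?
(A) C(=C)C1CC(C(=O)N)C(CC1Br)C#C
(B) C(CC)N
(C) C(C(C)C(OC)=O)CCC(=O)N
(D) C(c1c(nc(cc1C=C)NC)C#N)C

D

[NX3;H1]([#6])[#6] describes a trivalent nitrogen with one H, bonded to two carbons (a secondary amine).
(A) has a primary amide (-C(=O)NH2) but the -C(=O)NH2 nitrogen has H2, not H1.
(B) has a primary amino group (-NH2) but the nitrogen has H2 and only one carbon neighbour.
(C) has a primary amide (-C(=O)NH2) but the -C(=O)NH2 nitrogen has H2, not H1.
(D) contains an N-methylamino group (-NHCH3), which satisfies every atom and bond constraint.
So the answer is (D).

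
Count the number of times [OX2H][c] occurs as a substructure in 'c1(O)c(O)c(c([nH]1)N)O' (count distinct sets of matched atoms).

3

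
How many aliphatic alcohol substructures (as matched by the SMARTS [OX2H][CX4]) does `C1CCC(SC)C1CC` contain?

0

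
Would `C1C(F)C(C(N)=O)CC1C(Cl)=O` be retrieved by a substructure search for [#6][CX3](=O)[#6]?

No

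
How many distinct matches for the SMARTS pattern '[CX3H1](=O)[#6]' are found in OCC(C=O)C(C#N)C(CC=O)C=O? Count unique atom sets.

3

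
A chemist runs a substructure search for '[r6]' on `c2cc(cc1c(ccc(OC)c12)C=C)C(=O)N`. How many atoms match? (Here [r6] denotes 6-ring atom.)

10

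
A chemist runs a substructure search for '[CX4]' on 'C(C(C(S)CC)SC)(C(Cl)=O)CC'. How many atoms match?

8

The query [CX4] means: C with X4: aliphatic carbon with exactly 4 total connections (bonds + H).
Check the 13 heavy atoms by environment: 8× C (X4) → match; 1× C (X3) → no; 1× O (X1) → no; 1× Cl (X1) → no; 2× S (X2) → no.
That gives 8 matching atoms.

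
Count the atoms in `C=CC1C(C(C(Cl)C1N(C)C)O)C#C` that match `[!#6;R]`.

Check the 14 heavy atoms by environment: 5× C (in 5-ring) → no; 6× C (acyclic) → no; 1× Cl (acyclic) → no; 1× N (acyclic) → no; 1× O (acyclic) → no.
No environment satisfies the query, so 0 matching atoms.

0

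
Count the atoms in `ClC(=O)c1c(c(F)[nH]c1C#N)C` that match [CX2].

Check the 12 heavy atoms by environment: 1× n (aromatic, X3) → no; 4× c (aromatic, X3) → no; 1× C (X4) → no; 1× F (X1) → no; 1× C (X3) → no; 1× O (X1) → no; 1× Cl (X1) → no; 1× C (X2) → match; 1× N (X1) → no.
That gives 1 matching atom.

1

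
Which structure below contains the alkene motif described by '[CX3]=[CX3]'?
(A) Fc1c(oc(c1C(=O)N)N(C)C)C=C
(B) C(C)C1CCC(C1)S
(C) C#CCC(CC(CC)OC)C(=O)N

[CX3]=[CX3] describes a non-aromatic C=C double bond between two sp2 carbons (an alkene).
(A) contains a vinyl group (-CH=CH2), which satisfies every atom and bond constraint.
(B) has an ethyl group (-CH2CH3) but its C-C bond is a single bond between CX4 carbons, not CX3=CX3.
(C) has an ethynyl group (-C#CH) but the C-C bond is a triple bond, not a double bond.
So the answer is (A).

A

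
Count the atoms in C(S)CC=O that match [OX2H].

0

The query [OX2H] means: aliphatic oxygen with two connections, one of which is H — an -OH oxygen.
Check the 5 heavy atoms by environment: 2× C (H2, X4) → no; 1× C (H1, X3) → no; 1× O (H0, X1) → no; 1× S (H1, X2) → no.
No environment satisfies the query, so 0 matching atoms.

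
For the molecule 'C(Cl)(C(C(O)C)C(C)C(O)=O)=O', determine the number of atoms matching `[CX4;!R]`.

The query [CX4;!R] means: aliphatic carbon with four total connections, not in a ring.
Check the 12 heavy atoms by environment: 5× C (X4, acyclic) → match; 2× C (X3, acyclic) → no; 2× O (X1, acyclic) → no; 2× O (X2, acyclic) → no; 1× Cl (X1, acyclic) → no.
That gives 5 matching atoms.

5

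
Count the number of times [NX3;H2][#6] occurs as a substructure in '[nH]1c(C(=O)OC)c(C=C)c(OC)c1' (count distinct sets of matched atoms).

0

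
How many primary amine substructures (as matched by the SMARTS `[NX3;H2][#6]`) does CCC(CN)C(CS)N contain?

[NX3;H2][#6] is the SMARTS for a primary amine: a trivalent nitrogen with two H attached to carbon.
The molecule carries 2 separate instances of a primary amino group (-NH2) meeting every constraint; each maps to a distinct set of atoms, giving 2 matches.

2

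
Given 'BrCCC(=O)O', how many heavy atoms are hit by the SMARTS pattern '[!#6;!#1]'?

The query [!#6;!#1] means: not carbon and not hydrogen — any heteroatom.
Check the 6 heavy atoms by environment: 3× C → no; 2× O → match; 1× Br → match.
Summing the matching environments: 2 + 1 = 3 matching atoms.

3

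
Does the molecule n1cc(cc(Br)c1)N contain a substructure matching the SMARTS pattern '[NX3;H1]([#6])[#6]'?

No

The pattern [NX3;H1]([#6])[#6] describes a trivalent nitrogen with one H, bonded to two carbons — a secondary amine.
The closest candidate here is a primary amino group (-NH2), but the nitrogen has H2 and only one carbon neighbour. No other fragment satisfies the full query, so there is no match.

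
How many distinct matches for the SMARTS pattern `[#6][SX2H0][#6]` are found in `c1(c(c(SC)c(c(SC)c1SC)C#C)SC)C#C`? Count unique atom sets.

4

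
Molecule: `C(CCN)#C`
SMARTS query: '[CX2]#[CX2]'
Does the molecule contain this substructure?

The pattern [CX2]#[CX2] describes a carbon-carbon triple bond — an alkyne.
The molecule carries an ethynyl group (-C#CH), whose atoms satisfy every constraint of the query, so the pattern matches.

Yes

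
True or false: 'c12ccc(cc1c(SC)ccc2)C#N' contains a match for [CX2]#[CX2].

The pattern [CX2]#[CX2] describes a carbon-carbon triple bond — an alkyne.
The closest candidate here is a nitrile (-C#N), but the triple bond is C#N, not C#C. No other fragment satisfies the full query, so there is no match.

False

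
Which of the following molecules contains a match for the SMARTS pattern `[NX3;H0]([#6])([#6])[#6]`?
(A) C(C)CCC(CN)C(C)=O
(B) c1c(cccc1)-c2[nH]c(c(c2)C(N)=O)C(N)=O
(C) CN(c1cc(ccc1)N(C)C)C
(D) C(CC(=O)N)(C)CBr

[NX3;H0]([#6])([#6])[#6] describes a trivalent nitrogen with no H, bonded to three carbons (a tertiary amine).
(A) has a primary amino group (-NH2) but the nitrogen has H2, not H0 with three carbons.
(B) has a primary amide (-C(=O)NH2) but the amide nitrogen has H2 and only one carbon neighbour.
(C) contains a dimethylamino group (-N(CH3)2), which satisfies every atom and bond constraint.
(D) has a primary amide (-C(=O)NH2) but the amide nitrogen has H2 and only one carbon neighbour.
So the answer is (C).

C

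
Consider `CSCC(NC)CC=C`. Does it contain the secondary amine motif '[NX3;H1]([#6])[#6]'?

Yes

The pattern [NX3;H1]([#6])[#6] describes a trivalent nitrogen with one H, bonded to two carbons — a secondary amine.
The molecule carries an N-methylamino group (-NHCH3), whose atoms satisfy every constraint of the query, so the pattern matches.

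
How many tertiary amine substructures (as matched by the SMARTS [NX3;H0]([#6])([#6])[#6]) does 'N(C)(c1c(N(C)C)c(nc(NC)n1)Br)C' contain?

[NX3;H0]([#6])([#6])[#6] is the SMARTS for a tertiary amine: a trivalent nitrogen with no H, bonded to three carbons.
The molecule carries 2 separate instances of a dimethylamino group (-N(CH3)2) meeting every constraint; each maps to a distinct set of atoms, giving 2 matches.

2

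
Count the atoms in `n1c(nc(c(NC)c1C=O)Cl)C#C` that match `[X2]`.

4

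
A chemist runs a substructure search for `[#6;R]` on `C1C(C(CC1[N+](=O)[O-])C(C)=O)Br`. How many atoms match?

5

The query [#6;R] means: carbon that is part of a ring.
Check the 12 heavy atoms by environment: 5× C (in 5-ring) → match; 1× N (charge +1, acyclic) → no; 1× O (charge -1, acyclic) → no; 2× O (acyclic) → no; 1× Br (acyclic) → no; 2× C (acyclic) → no.
That gives 5 matching atoms.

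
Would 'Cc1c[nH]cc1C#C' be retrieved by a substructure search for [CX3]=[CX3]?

The pattern [CX3]=[CX3] describes a non-aromatic C=C double bond between two sp2 carbons — an alkene.
The closest candidate here is an ethynyl group (-C#CH), but the C-C bond is a triple bond, not a double bond. No other fragment satisfies the full query, so there is no match.

No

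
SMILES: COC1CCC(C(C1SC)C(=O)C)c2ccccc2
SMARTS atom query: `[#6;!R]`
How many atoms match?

The query [#6;!R] means: carbon not in any ring.
Check the 19 heavy atoms by environment: 6× C (in 6-ring) → no; 4× C (acyclic) → match; 2× O (acyclic) → no; 6× c (aromatic, in 6-ring) → no; 1× S (acyclic) → no.
That gives 4 matching atoms.

4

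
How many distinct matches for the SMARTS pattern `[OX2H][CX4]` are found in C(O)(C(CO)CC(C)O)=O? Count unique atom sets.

[OX2H][CX4] is the SMARTS for an aliphatic alcohol: a hydroxyl oxygen bound to an sp3 (X4) carbon.
The molecule carries 2 separate instances of a hydroxyl group (-OH) meeting every constraint; each maps to a distinct set of atoms, giving 2 matches.

2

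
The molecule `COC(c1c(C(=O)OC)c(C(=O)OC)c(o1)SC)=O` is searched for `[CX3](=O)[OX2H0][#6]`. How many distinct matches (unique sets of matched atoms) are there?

[CX3](=O)[OX2H0][#6] is the SMARTS for an ester: a carbonyl carbon bonded to an oxygen that is itself bonded to carbon (no H on that O).
The molecule carries 3 separate instances of a methyl-ester group (-C(=O)OCH3) meeting every constraint; each maps to a distinct set of atoms, giving 3 matches.

3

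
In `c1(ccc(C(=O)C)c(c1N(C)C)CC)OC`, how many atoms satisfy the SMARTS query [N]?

1

Check the 16 heavy atoms by environment: 6× c (aromatic) → no; 2× O → no; 7× C → no; 1× N → match.
That gives 1 matching atom.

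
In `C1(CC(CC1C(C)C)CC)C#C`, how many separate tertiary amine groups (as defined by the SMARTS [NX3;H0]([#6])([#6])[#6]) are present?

0

[NX3;H0]([#6])([#6])[#6] is the SMARTS for a tertiary amine: a trivalent nitrogen with no H, bonded to three carbons.
No fragment in the molecule satisfies every constraint, giving 0 matches.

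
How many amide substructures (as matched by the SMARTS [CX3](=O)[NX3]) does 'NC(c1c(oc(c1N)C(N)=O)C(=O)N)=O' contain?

[CX3](=O)[NX3] is the SMARTS for an amide: a carbonyl carbon bonded to a trivalent nitrogen.
The molecule carries 3 separate instances of a primary amide (-C(=O)NH2) meeting every constraint; each maps to a distinct set of atoms, giving 3 matches.

3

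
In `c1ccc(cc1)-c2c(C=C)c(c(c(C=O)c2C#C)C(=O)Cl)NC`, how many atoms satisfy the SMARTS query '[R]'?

12

The query [R] means: R matches any atom that is part of a ring.
Check the 23 heavy atoms by environment: 12× c (aromatic, in 6-ring) → match; 7× C (acyclic) → no; 2× O (acyclic) → no; 1× N (acyclic) → no; 1× Cl (acyclic) → no.
That gives 12 matching atoms.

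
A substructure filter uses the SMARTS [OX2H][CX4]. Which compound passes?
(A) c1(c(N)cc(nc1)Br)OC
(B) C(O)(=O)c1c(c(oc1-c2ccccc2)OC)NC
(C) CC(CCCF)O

C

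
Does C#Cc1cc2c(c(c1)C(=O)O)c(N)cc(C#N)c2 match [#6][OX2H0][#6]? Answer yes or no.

The pattern [#6][OX2H0][#6] describes an aliphatic oxygen bridging two carbons with no H on the oxygen — an ether.
The closest candidate here is a carboxylic acid group (-C(=O)OH), but the -OH oxygen has H1; the =O is OX1, not OX2. No other fragment satisfies the full query, so there is no match.

No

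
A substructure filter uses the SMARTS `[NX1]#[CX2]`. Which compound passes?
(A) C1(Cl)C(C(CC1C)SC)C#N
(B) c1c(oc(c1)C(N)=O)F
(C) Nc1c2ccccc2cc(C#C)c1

[NX1]#[CX2] describes a nitrogen triple-bonded to a two-connected carbon (a nitrile).
(A) contains a nitrile (-C#N), which satisfies every atom and bond constraint.
(B) has a primary amide (-C(=O)NH2) but the nitrogen is NX3, not NX1.
(C) has a primary amino group (-NH2) but the nitrogen is NX3 (three connections), not NX1 triple-bonded.
So the answer is (A).

A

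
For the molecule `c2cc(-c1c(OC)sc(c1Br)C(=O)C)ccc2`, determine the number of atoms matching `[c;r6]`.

6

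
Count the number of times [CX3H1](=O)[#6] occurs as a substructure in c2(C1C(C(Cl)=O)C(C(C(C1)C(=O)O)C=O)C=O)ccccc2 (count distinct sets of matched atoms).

2

[CX3H1](=O)[#6] is the SMARTS for an aldehyde: an sp2 carbon with one H, double-bonded to O and single-bonded to carbon.
The molecule carries 2 separate instances of an aldehyde (-CHO) meeting every constraint; each maps to a distinct set of atoms, giving 2 matches.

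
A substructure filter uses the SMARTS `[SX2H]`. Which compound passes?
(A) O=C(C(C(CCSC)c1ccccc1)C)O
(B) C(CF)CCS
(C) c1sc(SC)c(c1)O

[SX2H] describes an aliphatic sulfur with two connections, one being H (a thiol).
(A) has a methylthio ether (-SCH3) but the sulfur has H0 (bonded to two carbons), not H1.
(B) contains a thiol (-SH), which satisfies every atom and bond constraint.
(C) has a hydroxyl group (-OH) but it is an -OH, not an -SH.
So the answer is (B).

B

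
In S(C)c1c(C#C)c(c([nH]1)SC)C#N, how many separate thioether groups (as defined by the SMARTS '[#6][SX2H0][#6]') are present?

2

[#6][SX2H0][#6] is the SMARTS for a thioether: an aliphatic sulfur bridging two carbons with no H on the sulfur.
The molecule carries 2 separate instances of a methylthio ether (-SCH3) meeting every constraint; each maps to a distinct set of atoms, giving 2 matches.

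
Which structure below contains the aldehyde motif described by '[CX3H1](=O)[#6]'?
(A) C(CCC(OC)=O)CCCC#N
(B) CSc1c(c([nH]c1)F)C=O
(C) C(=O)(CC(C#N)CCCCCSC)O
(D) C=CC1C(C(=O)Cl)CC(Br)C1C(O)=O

B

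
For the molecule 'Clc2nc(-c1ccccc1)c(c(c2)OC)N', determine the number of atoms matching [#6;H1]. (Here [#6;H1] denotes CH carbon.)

6

The query [#6;H1] means: any carbon bearing exactly one hydrogen.
Check the 16 heavy atoms by environment: 1× n (aromatic, H0) → no; 5× c (aromatic, H0) → no; 6× c (aromatic, H1) → match; 1× N (H2) → no; 1× Cl (H0) → no; 1× O (H0) → no; 1× C (H3) → no.
That gives 6 matching atoms.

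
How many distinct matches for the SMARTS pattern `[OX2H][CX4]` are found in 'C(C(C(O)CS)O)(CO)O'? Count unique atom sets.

4

[OX2H][CX4] is the SMARTS for an aliphatic alcohol: a hydroxyl oxygen bound to an sp3 (X4) carbon.
The molecule carries 4 separate instances of a hydroxyl group (-OH) meeting every constraint; each maps to a distinct set of atoms, giving 4 matches.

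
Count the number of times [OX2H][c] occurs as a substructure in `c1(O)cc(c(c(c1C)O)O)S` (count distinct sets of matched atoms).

3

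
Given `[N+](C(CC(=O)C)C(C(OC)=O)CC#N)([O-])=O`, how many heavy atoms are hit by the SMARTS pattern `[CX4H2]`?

Check the 16 heavy atoms by environment: 2× C (H2, X4) → match; 2× C (H1, X4) → no; 1× C (H0, X2) → no; 1× N (H0, X1) → no; 2× C (H0, X3) → no; 3× O (H0, X1) → no; 1× O (H0, X2) → no; 2× C (H3, X4) → no; 1× N (charge +1, H0, X3) → no; 1× O (charge -1, H0, X1) → no.
That gives 2 matching atoms.

2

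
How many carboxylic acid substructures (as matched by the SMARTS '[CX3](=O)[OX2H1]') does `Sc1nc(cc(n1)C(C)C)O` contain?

[CX3](=O)[OX2H1] is the SMARTS for a carboxylic acid: an sp2 carbon double-bonded to O and single-bonded to an -OH oxygen.
No fragment in the molecule satisfies every constraint, giving 0 matches.

0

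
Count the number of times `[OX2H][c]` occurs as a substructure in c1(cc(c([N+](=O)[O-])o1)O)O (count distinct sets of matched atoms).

2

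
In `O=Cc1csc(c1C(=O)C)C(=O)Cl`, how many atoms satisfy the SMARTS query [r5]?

5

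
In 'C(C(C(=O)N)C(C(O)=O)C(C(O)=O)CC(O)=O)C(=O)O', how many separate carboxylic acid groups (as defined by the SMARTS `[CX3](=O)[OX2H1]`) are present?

[CX3](=O)[OX2H1] is the SMARTS for a carboxylic acid: an sp2 carbon double-bonded to O and single-bonded to an -OH oxygen.
The molecule carries 4 separate instances of a carboxylic acid group (-C(=O)OH) meeting every constraint; each maps to a distinct set of atoms, giving 4 matches.

4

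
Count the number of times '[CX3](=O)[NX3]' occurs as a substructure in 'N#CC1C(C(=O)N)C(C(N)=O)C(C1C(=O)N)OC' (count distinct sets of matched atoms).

3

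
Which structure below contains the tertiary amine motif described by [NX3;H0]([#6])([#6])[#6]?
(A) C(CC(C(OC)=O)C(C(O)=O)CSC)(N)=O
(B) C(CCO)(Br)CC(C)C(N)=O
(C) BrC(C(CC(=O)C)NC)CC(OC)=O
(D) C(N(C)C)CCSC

[NX3;H0]([#6])([#6])[#6] describes a trivalent nitrogen with no H, bonded to three carbons (a tertiary amine).
(A) has a primary amide (-C(=O)NH2) but the amide nitrogen has H2 and only one carbon neighbour.
(B) has a primary amide (-C(=O)NH2) but the amide nitrogen has H2 and only one carbon neighbour.
(C) has an N-methylamino group (-NHCH3) but the nitrogen still has one H (H1), not H0.
(D) contains a dimethylamino group (-N(CH3)2), which satisfies every atom and bond constraint.
So the answer is (D).

D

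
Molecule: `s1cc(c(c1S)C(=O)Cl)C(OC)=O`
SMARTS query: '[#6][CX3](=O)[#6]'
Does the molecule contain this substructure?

No

The pattern [#6][CX3](=O)[#6] describes a carbonyl carbon (no H) flanked by two carbons — a ketone.
The closest candidate here is a methyl-ester group (-C(=O)OCH3), but one neighbour of the carbonyl carbon is O, not C. No other fragment satisfies the full query, so there is no match.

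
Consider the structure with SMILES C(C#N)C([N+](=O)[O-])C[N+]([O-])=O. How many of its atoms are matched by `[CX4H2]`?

2

Check the 11 heavy atoms by environment: 2× C (H2, X4) → match; 1× C (H1, X4) → no; 1× C (H0, X2) → no; 1× N (H0, X1) → no; 2× N (charge +1, H0, X3) → no; 2× O (charge -1, H0, X1) → no; 2× O (H0, X1) → no.
That gives 2 matching atoms.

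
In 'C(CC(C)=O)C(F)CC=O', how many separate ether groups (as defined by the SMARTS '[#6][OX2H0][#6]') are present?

0

[#6][OX2H0][#6] is the SMARTS for an ether: an aliphatic oxygen bridging two carbons with no H on the oxygen.
No fragment in the molecule satisfies every constraint, giving 0 matches.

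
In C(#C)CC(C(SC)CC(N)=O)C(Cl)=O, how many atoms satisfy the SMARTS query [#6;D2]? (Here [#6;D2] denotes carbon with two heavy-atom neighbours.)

3

The query [#6;D2] means: any carbon bonded to exactly two heavy atoms.
Check the 14 heavy atoms by environment: 3× C (D2) → match; 4× C (D3) → no; 2× O (D1) → no; 1× N (D1) → no; 1× Cl (D1) → no; 1× S (D2) → no; 2× C (D1) → no.
That gives 3 matching atoms.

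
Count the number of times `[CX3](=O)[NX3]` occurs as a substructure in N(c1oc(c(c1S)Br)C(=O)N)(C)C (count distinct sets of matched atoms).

1

[CX3](=O)[NX3] is the SMARTS for an amide: a carbonyl carbon bonded to a trivalent nitrogen.
Exactly one fragment in the molecule meets all constraints, giving 1 match.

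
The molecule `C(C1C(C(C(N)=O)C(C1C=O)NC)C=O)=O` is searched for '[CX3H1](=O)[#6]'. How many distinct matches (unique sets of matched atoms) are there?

3

[CX3H1](=O)[#6] is the SMARTS for an aldehyde: an sp2 carbon with one H, double-bonded to O and single-bonded to carbon.
The molecule carries 3 separate instances of an aldehyde (-CHO) meeting every constraint; each maps to a distinct set of atoms, giving 3 matches.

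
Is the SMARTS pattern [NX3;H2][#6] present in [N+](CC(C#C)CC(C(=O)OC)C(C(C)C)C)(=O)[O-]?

No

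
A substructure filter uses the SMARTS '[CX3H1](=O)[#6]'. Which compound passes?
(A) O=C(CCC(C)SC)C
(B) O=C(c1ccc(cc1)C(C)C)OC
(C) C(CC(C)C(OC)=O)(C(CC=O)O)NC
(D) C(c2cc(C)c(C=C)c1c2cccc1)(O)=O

C

[CX3H1](=O)[#6] describes an sp2 carbon with one H, double-bonded to O and single-bonded to carbon (an aldehyde).
(A) has an acetyl/ketone group (-C(=O)CH3) but the carbonyl carbon has H0 (two carbon neighbours), not H1.
(B) has a methyl-ester group (-C(=O)OCH3) but the carbonyl carbon has H0, not H1.
(C) contains an aldehyde (-CHO), which satisfies every atom and bond constraint.
(D) has a carboxylic acid group (-C(=O)OH) but the carbonyl carbon has H0 and is bonded to O, not H1.
So the answer is (C).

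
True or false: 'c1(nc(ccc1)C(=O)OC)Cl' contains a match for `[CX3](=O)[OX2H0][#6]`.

The pattern [CX3](=O)[OX2H0][#6] describes a carbonyl carbon bonded to an oxygen that is itself bonded to carbon (no H on that O) — an ester.
The molecule carries a methyl-ester group (-C(=O)OCH3), whose atoms satisfy every constraint of the query, so the pattern matches.

True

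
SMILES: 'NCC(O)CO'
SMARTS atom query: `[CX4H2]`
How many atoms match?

2

The query [CX4H2] means: sp3 carbon (X4) with exactly two hydrogens.
Check the 6 heavy atoms by environment: 2× C (H2, X4) → match; 1× C (H1, X4) → no; 2× O (H1, X2) → no; 1× N (H2, X3) → no.
That gives 2 matching atoms.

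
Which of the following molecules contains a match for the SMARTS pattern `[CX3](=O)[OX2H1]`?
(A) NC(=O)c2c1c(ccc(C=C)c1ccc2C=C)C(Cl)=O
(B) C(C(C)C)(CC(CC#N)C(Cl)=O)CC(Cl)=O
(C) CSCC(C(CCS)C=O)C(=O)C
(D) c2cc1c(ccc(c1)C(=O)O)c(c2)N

D

[CX3](=O)[OX2H1] describes an sp2 carbon double-bonded to O and single-bonded to an -OH oxygen (a carboxylic acid).
(A) has a primary amide (-C(=O)NH2) but the carbonyl is bonded to N, not to an -OH oxygen.
(B) has an acyl chloride (-C(=O)Cl) but the carbonyl is bonded to Cl, not to an -OH oxygen.
(C) has an aldehyde (-CHO) but there is no singly-bonded oxygen on the carbonyl carbon.
(D) contains a carboxylic acid group (-C(=O)OH), which satisfies every atom and bond constraint.
So the answer is (D).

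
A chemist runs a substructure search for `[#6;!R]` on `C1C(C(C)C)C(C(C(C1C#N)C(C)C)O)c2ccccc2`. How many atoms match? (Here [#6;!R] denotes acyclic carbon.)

7

Check the 21 heavy atoms by environment: 6× C (in 6-ring) → no; 1× O (acyclic) → no; 7× C (acyclic) → match; 1× N (acyclic) → no; 6× c (aromatic, in 6-ring) → no.
That gives 7 matching atoms.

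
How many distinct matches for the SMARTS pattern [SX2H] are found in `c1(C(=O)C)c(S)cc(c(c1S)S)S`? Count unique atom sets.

4

[SX2H] is the SMARTS for a thiol: an aliphatic sulfur with two connections, one being H.
The molecule carries 4 separate instances of a thiol (-SH) meeting every constraint; each maps to a distinct set of atoms, giving 4 matches.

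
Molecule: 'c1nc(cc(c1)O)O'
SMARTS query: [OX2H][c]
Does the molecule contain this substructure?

Yes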